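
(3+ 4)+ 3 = 10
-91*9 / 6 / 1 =-273 / 2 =-136.50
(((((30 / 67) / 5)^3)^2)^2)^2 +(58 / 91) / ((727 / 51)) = 198058476692473926661989766056860090795878077390 / 4429666883889113443602851999431904016509205173197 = 0.04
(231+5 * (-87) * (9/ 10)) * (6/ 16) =-963/ 16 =-60.19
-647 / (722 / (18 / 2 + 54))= -40761 / 722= -56.46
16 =16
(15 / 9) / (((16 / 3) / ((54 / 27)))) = 5 / 8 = 0.62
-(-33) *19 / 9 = 209 / 3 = 69.67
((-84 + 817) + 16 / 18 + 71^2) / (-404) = -25987 / 1818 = -14.29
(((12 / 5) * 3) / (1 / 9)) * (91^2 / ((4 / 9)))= 6036849 / 5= 1207369.80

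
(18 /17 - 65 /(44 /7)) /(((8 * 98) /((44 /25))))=-6943 /333200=-0.02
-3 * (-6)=18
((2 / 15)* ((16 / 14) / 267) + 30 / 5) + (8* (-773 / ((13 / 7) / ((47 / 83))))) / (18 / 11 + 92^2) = 5.78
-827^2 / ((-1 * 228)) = 683929 / 228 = 2999.69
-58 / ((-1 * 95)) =58 / 95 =0.61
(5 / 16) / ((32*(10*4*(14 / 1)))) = 0.00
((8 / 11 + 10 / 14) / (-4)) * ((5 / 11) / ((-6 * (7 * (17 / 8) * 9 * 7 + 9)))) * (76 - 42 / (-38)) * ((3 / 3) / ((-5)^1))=-54205 / 121807917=-0.00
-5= -5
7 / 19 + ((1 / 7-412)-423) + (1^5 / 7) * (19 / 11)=-1220496 / 1463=-834.24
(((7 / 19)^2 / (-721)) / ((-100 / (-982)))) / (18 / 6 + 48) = -3437 / 94816650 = -0.00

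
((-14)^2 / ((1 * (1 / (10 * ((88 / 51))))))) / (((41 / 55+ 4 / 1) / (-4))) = -37945600 / 13311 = -2850.69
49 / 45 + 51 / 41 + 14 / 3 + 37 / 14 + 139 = 3839431 / 25830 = 148.64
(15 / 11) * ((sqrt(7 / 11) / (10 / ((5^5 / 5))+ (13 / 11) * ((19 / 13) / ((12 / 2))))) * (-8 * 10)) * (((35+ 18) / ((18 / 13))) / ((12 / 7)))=-60287500 * sqrt(77) / 82731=-6394.47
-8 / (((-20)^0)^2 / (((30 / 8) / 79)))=-30 / 79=-0.38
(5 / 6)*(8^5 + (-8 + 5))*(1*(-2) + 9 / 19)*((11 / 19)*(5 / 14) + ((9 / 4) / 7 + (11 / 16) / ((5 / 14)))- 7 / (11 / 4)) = 5130048815 / 1334256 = 3844.88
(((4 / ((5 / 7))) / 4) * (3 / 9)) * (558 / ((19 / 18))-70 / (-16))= 567119 / 2280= 248.74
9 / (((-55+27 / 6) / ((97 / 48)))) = -291 / 808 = -0.36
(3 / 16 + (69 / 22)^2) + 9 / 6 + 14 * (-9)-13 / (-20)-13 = -1227673 / 9680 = -126.83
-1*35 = -35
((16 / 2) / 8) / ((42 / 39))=13 / 14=0.93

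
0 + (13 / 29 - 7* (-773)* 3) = 470770 / 29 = 16233.45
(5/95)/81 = 1/1539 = 0.00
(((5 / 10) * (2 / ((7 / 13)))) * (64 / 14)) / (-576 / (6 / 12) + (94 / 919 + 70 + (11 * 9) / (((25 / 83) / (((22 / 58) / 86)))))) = -23836654400 / 3033555442603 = -0.01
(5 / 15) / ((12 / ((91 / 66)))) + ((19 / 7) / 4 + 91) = 1525435 / 16632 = 91.72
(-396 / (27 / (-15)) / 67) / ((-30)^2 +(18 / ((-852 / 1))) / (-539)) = 16838360 / 4615241601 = 0.00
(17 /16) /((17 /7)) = 7 /16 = 0.44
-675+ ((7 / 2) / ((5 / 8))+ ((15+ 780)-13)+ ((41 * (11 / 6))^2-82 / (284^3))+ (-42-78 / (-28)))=20648604262373 / 3607742880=5723.41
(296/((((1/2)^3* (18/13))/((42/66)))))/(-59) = -107744/5841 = -18.45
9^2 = 81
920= 920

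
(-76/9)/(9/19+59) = -722/5085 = -0.14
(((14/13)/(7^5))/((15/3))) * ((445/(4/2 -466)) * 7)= -89/1034488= -0.00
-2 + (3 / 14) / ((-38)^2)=-40429 / 20216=-2.00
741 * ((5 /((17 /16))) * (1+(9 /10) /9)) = 65208 /17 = 3835.76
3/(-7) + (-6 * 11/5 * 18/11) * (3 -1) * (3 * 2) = -9087/35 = -259.63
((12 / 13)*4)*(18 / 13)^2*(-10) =-155520 / 2197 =-70.79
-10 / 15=-2 / 3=-0.67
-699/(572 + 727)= -233/433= -0.54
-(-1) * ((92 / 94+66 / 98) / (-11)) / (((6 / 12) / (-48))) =365280 / 25333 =14.42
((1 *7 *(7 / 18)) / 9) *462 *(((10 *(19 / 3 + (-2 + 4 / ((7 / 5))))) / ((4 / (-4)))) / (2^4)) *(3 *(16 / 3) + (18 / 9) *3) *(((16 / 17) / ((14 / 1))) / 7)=-182710 / 1377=-132.69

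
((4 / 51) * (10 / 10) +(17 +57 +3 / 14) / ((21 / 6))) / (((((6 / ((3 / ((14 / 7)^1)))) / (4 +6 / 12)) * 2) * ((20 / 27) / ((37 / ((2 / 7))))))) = 2092.90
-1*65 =-65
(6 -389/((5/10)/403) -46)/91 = -313574/91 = -3445.87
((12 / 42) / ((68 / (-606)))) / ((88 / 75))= -22725 / 10472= -2.17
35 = 35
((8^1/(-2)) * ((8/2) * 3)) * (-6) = 288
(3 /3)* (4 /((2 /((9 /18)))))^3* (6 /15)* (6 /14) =6 /35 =0.17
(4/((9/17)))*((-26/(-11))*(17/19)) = 30056/1881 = 15.98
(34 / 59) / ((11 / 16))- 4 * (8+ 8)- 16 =-51376 / 649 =-79.16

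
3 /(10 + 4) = 3 /14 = 0.21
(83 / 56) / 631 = 83 / 35336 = 0.00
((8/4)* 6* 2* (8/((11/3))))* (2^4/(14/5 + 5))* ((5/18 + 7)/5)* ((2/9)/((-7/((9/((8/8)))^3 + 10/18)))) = -125827072/34749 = -3621.03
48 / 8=6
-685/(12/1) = -685/12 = -57.08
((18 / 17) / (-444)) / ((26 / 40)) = -30 / 8177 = -0.00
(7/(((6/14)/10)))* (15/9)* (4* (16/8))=19600/9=2177.78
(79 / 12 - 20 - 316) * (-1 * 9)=2964.75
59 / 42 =1.40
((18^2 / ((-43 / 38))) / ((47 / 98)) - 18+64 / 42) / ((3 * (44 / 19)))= -88.31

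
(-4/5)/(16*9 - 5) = -4/695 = -0.01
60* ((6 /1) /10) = 36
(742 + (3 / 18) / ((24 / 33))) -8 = 734.23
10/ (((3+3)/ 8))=40/ 3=13.33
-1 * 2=-2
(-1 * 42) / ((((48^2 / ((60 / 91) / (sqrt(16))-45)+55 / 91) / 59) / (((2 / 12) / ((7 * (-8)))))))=-456365 / 3142504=-0.15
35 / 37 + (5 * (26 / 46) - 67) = -53807 / 851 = -63.23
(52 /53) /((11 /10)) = 520 /583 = 0.89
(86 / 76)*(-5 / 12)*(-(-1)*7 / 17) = -1505 / 7752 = -0.19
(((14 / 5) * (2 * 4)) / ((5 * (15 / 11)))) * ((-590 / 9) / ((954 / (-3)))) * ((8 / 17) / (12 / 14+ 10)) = 1017632 / 34665975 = 0.03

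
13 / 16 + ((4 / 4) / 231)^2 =693709 / 853776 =0.81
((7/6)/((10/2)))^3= 343/27000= 0.01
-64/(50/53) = -1696/25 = -67.84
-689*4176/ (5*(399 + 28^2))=-221328/ 455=-486.44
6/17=0.35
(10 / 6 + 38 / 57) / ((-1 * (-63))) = 1 / 27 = 0.04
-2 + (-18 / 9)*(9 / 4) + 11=9 / 2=4.50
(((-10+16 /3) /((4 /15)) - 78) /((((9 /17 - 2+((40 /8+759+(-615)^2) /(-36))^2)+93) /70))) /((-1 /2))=42081120 /348822467519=0.00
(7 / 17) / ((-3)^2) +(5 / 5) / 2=167 / 306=0.55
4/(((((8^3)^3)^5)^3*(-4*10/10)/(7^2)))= -0.00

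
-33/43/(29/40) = -1320/1247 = -1.06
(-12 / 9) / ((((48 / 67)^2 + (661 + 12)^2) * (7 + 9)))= -0.00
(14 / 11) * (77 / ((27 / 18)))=196 / 3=65.33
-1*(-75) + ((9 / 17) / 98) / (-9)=124949 / 1666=75.00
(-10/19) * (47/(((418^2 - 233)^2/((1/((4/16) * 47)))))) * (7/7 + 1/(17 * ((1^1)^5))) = -720/9834416233163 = -0.00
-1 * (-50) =50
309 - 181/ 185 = 56984/ 185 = 308.02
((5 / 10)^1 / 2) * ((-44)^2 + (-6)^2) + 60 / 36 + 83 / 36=17891 / 36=496.97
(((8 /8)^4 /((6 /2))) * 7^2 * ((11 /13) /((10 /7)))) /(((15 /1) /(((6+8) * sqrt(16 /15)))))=105644 * sqrt(15) /43875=9.33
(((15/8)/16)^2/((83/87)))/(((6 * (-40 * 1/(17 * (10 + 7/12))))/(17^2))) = -271418685/87031808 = -3.12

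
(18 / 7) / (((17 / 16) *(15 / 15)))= 288 / 119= 2.42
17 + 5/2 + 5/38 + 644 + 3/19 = 12612/19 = 663.79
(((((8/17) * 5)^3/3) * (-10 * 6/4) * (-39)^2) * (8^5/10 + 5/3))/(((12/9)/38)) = -45477315936000/4913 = -9256526752.70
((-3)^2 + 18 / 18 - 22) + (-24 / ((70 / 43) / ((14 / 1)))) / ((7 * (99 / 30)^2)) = -37372 / 2541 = -14.71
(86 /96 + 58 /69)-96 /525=100049 /64400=1.55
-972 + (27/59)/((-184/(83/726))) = -2553592491/2627152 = -972.00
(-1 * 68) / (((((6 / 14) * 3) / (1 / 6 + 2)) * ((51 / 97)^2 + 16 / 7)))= -203780122 / 4556277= -44.73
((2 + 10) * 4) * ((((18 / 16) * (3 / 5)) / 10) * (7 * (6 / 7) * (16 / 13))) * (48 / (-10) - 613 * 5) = -119353824 / 1625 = -73448.51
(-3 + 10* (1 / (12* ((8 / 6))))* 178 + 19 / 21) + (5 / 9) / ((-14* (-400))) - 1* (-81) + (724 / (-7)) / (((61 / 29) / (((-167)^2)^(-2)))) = 90941828865978901 / 478251401856480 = 190.15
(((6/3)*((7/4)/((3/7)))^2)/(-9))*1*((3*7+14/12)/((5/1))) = -319333/19440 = -16.43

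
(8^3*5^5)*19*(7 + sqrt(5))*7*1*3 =638400000*sqrt(5) + 4468800000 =5896305796.84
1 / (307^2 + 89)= 1 / 94338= 0.00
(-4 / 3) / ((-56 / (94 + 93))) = 187 / 42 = 4.45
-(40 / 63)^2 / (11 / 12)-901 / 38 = -13355453 / 553014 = -24.15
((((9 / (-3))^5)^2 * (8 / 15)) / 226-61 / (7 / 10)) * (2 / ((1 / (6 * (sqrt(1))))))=2477688 / 3955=626.47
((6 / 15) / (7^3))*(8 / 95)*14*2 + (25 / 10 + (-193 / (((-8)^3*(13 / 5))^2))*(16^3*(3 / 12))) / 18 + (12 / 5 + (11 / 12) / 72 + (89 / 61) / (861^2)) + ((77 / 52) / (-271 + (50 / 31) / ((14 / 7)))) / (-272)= 5268596422947781177 / 2067578624187367200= 2.55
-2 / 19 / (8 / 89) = -89 / 76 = -1.17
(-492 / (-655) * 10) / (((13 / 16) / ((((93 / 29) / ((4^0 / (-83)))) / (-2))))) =60763968 / 49387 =1230.36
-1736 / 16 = -217 / 2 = -108.50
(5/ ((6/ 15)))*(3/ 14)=75/ 28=2.68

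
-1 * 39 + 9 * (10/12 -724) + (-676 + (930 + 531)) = -11525/2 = -5762.50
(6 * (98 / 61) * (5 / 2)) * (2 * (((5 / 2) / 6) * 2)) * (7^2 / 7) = 17150 / 61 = 281.15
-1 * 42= -42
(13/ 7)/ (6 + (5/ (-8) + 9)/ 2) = 0.18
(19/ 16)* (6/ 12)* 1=19/ 32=0.59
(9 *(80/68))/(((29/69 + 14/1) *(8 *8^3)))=621/3464192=0.00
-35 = -35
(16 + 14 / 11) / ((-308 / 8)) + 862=729734 / 847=861.55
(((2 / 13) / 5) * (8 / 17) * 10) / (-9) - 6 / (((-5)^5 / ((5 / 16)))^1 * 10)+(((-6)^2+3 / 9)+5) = 4109005967 / 99450000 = 41.32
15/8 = 1.88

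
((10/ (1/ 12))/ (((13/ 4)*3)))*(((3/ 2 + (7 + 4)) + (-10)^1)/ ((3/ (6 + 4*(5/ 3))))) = 129.91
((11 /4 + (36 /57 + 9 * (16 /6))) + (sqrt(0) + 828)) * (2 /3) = 65009 /114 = 570.25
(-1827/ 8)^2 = 3337929/ 64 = 52155.14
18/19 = 0.95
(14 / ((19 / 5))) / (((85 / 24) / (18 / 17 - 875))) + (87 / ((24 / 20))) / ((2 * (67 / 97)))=-1260612221 / 1471588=-856.63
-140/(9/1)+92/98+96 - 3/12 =143119/1764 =81.13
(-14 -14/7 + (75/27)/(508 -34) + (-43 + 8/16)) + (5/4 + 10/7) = -3333529/59724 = -55.82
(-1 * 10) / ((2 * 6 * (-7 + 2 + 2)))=0.28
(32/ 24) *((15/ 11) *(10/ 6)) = 100/ 33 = 3.03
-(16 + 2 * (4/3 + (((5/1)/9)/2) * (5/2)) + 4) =-433/18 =-24.06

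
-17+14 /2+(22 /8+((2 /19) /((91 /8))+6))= -8581 /6916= -1.24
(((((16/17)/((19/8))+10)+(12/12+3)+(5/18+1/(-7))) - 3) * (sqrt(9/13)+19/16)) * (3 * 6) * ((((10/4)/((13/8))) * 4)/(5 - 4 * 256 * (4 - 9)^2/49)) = -3285079/1120691 - 157683792 * sqrt(13)/276810677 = -4.99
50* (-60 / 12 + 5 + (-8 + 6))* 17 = -1700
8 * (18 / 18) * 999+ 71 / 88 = 7992.81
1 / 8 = 0.12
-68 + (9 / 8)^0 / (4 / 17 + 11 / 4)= -13736 / 203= -67.67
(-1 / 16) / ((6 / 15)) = -5 / 32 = -0.16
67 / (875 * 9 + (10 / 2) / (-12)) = 804 / 94495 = 0.01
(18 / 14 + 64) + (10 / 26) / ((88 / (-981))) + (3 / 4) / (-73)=60.99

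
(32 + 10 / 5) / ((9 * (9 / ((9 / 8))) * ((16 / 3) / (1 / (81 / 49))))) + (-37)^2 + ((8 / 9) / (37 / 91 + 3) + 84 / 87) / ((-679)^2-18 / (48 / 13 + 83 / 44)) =1369.05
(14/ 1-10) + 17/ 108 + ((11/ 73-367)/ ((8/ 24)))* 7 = -60704263/ 7884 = -7699.68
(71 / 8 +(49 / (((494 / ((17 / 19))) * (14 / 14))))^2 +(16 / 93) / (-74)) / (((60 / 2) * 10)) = 5384132089601 / 181885057941600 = 0.03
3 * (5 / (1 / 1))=15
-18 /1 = -18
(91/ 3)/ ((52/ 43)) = 301/ 12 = 25.08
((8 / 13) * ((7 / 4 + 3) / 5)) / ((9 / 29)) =1.88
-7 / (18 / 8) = -3.11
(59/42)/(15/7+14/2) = 59/384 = 0.15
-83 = -83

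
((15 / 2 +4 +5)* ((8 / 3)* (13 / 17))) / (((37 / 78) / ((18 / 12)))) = 66924 / 629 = 106.40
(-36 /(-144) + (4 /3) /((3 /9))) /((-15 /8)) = -34 /15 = -2.27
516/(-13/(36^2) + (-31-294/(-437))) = -17.01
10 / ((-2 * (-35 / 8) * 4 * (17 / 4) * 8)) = 0.01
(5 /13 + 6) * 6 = 38.31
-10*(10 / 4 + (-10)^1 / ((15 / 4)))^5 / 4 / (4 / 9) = 5 / 6912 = 0.00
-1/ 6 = -0.17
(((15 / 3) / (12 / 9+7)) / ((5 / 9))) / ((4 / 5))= 27 / 20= 1.35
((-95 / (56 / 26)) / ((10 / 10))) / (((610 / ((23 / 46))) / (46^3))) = -3005249 / 854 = -3519.03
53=53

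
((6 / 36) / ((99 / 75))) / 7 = 0.02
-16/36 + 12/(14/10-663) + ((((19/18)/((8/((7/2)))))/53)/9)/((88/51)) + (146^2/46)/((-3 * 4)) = -2995280849263/76648847616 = -39.08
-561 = -561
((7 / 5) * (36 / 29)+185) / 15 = 27077 / 2175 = 12.45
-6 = -6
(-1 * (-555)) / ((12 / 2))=92.50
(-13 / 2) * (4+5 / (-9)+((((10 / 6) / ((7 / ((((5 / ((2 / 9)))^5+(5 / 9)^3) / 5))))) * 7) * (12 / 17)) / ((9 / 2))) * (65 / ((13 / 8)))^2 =-349758614028200 / 111537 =-3135807974.29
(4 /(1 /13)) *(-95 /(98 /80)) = -197600 /49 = -4032.65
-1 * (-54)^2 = -2916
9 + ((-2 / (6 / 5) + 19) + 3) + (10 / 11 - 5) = 833 / 33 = 25.24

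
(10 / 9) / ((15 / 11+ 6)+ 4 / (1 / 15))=110 / 6669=0.02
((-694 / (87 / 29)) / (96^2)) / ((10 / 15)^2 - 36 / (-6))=-347 / 89088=-0.00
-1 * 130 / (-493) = 130 / 493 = 0.26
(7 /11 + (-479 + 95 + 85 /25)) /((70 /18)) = -188082 /1925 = -97.70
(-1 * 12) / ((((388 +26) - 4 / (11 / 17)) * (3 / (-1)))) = 22 / 2243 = 0.01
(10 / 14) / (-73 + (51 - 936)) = -5 / 6706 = -0.00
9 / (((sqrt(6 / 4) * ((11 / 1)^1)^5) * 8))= 0.00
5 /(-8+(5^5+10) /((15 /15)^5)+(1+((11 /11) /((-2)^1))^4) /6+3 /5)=2400 /1501333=0.00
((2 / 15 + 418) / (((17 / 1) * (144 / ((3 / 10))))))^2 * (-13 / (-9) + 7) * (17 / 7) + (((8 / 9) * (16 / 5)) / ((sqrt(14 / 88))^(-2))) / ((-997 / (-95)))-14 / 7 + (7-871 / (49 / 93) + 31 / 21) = -6853542761187421 / 4162367199375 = -1646.55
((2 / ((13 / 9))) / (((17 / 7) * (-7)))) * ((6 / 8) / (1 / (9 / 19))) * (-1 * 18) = 2187 / 4199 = 0.52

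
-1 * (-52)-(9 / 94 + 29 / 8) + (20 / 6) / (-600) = 816791 / 16920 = 48.27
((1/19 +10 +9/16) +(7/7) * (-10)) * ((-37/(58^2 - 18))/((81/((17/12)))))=-117623/988702848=-0.00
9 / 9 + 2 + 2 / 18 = 28 / 9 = 3.11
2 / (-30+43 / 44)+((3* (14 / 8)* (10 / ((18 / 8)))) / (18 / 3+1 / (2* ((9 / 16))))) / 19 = 82253 / 752153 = 0.11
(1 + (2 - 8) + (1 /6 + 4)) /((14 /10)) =-25 /42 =-0.60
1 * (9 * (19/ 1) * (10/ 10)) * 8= 1368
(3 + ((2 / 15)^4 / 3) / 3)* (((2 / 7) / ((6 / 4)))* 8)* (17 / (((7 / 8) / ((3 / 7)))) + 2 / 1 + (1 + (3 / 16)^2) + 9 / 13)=895618421693 / 16253055000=55.10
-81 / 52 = -1.56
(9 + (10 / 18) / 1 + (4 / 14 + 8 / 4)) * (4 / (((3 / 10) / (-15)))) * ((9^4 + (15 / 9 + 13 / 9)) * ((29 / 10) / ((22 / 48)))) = -204491490880 / 2079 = -98360505.47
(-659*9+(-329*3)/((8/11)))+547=-53929/8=-6741.12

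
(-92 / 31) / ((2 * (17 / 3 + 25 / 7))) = -483 / 3007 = -0.16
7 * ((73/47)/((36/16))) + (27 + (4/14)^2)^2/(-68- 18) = -322815583/87343578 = -3.70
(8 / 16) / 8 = 1 / 16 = 0.06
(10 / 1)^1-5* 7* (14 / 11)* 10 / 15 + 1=-18.70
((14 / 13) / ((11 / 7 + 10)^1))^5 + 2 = 2589246320408954 / 1294618640600493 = 2.00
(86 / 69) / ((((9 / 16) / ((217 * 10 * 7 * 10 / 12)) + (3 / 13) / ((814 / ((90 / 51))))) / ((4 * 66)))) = 413604801209600 / 684723087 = 604046.82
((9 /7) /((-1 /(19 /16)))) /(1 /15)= -2565 /112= -22.90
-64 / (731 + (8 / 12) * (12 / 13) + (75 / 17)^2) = -60112 / 705451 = -0.09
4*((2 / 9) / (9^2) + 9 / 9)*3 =2924 / 243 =12.03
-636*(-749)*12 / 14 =408312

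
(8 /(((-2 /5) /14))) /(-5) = 56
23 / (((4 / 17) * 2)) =391 / 8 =48.88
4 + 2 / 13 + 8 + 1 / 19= 3015 / 247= 12.21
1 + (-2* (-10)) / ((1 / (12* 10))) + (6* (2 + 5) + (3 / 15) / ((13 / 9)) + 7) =159259 / 65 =2450.14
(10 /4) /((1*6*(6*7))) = 5 /504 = 0.01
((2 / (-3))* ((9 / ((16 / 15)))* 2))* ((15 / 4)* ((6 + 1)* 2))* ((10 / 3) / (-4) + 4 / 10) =4095 / 16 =255.94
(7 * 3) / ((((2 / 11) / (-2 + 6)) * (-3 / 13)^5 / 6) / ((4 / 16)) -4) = -85768683 / 16336973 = -5.25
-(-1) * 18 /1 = 18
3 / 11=0.27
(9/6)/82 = 0.02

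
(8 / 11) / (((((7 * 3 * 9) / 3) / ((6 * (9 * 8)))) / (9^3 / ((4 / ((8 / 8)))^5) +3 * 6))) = 57483 / 616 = 93.32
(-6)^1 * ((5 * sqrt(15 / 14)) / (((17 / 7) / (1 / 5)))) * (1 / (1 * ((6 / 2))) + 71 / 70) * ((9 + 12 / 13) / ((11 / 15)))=-46.63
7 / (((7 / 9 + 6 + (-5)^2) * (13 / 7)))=441 / 3718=0.12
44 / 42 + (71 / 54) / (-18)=6631 / 6804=0.97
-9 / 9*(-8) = 8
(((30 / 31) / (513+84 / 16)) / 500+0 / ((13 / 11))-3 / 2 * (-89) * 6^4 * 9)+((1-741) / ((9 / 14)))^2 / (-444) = 202246795636286 / 130132575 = 1554159.64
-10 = -10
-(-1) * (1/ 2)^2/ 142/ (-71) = -1/ 40328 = -0.00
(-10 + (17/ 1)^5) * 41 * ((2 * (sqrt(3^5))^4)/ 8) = 3437462365623/ 4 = 859365591405.75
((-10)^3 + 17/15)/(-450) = 14983/6750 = 2.22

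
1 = 1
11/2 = 5.50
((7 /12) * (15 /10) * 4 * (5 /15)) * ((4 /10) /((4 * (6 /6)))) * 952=1666 /15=111.07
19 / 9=2.11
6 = 6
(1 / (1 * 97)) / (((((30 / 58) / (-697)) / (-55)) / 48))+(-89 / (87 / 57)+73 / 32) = 3296305349 / 90016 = 36619.10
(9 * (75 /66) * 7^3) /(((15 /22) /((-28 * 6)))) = -864360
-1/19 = -0.05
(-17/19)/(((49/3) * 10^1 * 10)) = -51/93100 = -0.00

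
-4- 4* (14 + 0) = -60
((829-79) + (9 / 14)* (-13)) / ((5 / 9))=93447 / 70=1334.96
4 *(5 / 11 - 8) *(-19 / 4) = 1577 / 11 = 143.36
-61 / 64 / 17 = -61 / 1088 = -0.06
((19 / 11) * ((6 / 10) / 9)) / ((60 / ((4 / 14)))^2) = 19 / 7276500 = 0.00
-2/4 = -1/2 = -0.50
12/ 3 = 4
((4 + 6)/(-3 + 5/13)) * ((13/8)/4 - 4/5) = 819/544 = 1.51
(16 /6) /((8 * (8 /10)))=5 /12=0.42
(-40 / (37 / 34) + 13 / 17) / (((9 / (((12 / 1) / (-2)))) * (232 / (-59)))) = -1335701 / 218892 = -6.10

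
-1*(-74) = 74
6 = 6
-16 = -16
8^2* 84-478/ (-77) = 414430/ 77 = 5382.21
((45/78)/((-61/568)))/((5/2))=-1704/793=-2.15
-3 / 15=-1 / 5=-0.20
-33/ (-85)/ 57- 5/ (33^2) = 3904/ 1758735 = 0.00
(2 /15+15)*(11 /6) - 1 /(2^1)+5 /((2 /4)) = 1676 /45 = 37.24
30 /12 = 5 /2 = 2.50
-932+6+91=-835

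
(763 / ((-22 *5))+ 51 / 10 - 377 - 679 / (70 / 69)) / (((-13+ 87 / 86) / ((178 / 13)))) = 176493586 / 147433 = 1197.11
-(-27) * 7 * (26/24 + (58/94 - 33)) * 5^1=-5560695/188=-29578.16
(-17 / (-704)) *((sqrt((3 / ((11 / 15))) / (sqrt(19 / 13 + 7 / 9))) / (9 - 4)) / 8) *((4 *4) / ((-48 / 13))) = -221 *13^(1 / 4) *sqrt(165) *262^(3 / 4) / 81157120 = -0.00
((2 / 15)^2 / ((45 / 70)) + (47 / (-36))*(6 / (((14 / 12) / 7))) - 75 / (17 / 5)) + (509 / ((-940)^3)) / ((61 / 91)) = -4816067565475343 / 69766564248000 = -69.03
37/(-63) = -37/63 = -0.59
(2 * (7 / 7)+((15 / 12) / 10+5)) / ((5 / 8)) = 57 / 5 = 11.40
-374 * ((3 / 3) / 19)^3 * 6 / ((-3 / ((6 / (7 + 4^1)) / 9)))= 136 / 20577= 0.01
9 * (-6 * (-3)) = 162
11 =11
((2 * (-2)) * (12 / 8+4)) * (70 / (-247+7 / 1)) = 77 / 12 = 6.42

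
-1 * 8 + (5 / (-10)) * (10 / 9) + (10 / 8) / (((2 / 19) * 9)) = -521 / 72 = -7.24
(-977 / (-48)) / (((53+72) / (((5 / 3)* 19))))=18563 / 3600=5.16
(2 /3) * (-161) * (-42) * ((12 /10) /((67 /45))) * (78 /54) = 351624 /67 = 5248.12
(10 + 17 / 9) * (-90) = -1070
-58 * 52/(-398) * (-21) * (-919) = 29102892/199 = 146245.69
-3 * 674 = -2022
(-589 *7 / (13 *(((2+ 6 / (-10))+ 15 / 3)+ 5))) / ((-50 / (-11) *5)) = -2387 / 1950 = -1.22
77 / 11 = 7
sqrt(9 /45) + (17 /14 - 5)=-53 /14 + sqrt(5) /5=-3.34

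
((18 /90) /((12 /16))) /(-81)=-4 /1215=-0.00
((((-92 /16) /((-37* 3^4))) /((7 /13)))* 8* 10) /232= 1495 /1216782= 0.00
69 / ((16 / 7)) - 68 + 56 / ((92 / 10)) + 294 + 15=277.27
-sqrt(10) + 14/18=7/9 - sqrt(10)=-2.38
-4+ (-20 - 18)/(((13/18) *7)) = -1048/91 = -11.52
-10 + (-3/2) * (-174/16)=101/16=6.31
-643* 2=-1286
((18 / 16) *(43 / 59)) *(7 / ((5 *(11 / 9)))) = 24381 / 25960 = 0.94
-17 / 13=-1.31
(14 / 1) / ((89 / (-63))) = -9.91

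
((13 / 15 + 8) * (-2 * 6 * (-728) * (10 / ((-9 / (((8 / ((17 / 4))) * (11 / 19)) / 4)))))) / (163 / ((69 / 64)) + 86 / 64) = -29016064 / 188751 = -153.73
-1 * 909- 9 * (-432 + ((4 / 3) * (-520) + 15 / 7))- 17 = 64279 / 7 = 9182.71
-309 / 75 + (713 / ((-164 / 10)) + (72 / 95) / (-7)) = -13006463 / 272650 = -47.70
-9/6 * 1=-3/2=-1.50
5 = 5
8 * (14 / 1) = 112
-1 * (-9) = 9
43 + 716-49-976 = -266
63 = 63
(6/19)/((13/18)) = 108/247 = 0.44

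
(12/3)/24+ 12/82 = 77/246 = 0.31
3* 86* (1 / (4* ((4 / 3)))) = 387 / 8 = 48.38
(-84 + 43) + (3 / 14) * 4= -281 / 7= -40.14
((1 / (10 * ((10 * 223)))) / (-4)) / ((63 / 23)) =-23 / 5619600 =-0.00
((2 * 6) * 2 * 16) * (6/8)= 288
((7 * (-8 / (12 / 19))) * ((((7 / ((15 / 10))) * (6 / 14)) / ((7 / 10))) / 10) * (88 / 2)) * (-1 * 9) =10032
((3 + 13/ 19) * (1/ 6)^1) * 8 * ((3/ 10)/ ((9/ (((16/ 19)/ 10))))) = 224/ 16245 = 0.01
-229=-229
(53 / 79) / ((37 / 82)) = 4346 / 2923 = 1.49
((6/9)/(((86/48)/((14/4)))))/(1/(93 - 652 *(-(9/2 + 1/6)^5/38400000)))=47477076787/391837500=121.17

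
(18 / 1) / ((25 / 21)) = 378 / 25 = 15.12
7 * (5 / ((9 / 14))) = 490 / 9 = 54.44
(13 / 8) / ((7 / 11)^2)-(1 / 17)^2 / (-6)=1363987 / 339864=4.01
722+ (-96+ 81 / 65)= 40771 / 65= 627.25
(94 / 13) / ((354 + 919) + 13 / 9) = 423 / 74555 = 0.01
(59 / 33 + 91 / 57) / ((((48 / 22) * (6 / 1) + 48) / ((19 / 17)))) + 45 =772181 / 17136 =45.06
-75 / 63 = -1.19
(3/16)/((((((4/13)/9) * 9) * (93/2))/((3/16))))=39/15872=0.00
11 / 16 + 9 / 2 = 83 / 16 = 5.19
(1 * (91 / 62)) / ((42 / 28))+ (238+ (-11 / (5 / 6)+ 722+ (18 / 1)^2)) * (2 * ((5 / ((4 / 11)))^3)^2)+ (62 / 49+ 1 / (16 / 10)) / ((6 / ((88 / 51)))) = 17176053764.34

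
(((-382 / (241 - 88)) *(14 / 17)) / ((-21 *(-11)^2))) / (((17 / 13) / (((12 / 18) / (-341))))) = -19864 / 16419938733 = -0.00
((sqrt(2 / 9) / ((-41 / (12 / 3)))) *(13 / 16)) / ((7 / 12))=-13 *sqrt(2) / 287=-0.06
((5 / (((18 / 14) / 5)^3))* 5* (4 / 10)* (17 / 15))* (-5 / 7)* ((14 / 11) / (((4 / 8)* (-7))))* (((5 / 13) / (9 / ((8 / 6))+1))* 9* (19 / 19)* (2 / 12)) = 12.89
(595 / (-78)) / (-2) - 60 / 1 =-8765 / 156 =-56.19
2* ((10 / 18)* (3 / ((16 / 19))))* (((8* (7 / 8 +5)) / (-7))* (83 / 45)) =-74119 / 1512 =-49.02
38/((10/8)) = 152/5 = 30.40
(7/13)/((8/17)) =1.14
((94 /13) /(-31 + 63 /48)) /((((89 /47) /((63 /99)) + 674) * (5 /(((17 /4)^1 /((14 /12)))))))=-1802544 /6876634375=-0.00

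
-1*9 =-9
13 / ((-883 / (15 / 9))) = -0.02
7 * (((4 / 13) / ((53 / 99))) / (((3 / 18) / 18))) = 299376 / 689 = 434.51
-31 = -31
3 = 3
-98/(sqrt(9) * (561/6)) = -196/561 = -0.35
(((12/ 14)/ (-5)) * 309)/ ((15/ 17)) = -10506/ 175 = -60.03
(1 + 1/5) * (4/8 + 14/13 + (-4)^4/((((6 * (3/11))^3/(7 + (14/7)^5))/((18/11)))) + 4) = 4481.00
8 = 8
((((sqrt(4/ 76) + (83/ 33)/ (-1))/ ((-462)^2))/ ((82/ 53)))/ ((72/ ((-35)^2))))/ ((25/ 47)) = -206753/ 848688192 + 2491 * sqrt(19)/ 488638656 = -0.00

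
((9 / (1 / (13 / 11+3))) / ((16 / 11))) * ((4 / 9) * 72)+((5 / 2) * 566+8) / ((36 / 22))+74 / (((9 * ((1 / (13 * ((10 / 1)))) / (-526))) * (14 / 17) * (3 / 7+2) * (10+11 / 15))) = -70982123 / 2898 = -24493.49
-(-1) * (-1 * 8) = -8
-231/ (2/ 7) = -1617/ 2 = -808.50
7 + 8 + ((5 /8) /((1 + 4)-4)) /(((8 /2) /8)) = 65 /4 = 16.25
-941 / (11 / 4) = -3764 / 11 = -342.18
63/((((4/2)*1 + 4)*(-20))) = -21/40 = -0.52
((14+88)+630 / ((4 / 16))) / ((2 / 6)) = 7866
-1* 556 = -556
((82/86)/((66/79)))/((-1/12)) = -6478/473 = -13.70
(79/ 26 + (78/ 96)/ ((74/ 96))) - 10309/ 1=-9913321/ 962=-10304.91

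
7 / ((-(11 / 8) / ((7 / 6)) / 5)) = -980 / 33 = -29.70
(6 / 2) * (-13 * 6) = -234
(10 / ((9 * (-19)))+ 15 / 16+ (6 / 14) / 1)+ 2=63347 / 19152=3.31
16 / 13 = 1.23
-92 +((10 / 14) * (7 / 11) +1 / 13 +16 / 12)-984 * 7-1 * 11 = -6989.14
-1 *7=-7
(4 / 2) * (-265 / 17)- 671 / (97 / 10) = -165480 / 1649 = -100.35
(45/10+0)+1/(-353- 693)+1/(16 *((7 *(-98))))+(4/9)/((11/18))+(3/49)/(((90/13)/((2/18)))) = 44559677633/8524565280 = 5.23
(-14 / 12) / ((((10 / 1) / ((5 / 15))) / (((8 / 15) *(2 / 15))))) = -28 / 10125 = -0.00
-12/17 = -0.71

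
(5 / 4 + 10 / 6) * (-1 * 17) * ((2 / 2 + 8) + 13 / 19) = -27370 / 57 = -480.18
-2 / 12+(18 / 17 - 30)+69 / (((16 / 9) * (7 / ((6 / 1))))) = 11881 / 2856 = 4.16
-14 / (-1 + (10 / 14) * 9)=-49 / 19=-2.58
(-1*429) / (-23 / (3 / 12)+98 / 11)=4719 / 914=5.16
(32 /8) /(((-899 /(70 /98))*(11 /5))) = -100 /69223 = -0.00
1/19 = 0.05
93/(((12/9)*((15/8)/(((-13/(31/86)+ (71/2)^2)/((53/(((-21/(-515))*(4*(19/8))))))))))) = 181703403/545900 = 332.85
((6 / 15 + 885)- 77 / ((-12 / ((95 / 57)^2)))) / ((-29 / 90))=-487741 / 174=-2803.11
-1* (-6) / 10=3 / 5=0.60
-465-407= -872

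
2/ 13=0.15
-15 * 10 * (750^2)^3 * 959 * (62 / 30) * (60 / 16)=-198417123413085937500000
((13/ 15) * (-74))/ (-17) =962/ 255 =3.77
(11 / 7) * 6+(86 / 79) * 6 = 8826 / 553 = 15.96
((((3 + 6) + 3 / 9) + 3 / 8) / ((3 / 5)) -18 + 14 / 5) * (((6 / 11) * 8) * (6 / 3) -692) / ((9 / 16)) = -5306296 / 4455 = -1191.09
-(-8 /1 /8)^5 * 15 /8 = 15 /8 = 1.88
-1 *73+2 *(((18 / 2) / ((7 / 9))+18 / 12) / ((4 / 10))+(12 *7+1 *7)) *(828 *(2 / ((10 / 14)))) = 2866999 / 5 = 573399.80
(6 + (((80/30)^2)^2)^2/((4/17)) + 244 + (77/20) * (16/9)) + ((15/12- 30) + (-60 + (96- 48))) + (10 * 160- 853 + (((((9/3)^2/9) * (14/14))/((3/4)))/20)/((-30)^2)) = 9702753892/820125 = 11830.82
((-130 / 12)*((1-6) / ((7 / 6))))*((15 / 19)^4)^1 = 16453125 / 912247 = 18.04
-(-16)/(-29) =-16/29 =-0.55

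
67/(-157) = -67/157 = -0.43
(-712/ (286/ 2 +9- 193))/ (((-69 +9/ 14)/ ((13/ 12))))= -32396/ 117711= -0.28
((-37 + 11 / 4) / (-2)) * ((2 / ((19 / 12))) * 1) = 21.63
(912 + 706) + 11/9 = 14573/9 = 1619.22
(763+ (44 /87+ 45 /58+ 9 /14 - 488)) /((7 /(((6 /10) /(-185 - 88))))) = -168647 /1939665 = -0.09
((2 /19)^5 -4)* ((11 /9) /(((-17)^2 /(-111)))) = 1.88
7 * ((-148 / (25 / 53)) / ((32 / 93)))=-1276611 / 200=-6383.06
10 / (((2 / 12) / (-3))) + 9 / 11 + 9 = -1872 / 11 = -170.18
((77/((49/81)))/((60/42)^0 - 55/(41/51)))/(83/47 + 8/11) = -18886527/24939572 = -0.76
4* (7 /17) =1.65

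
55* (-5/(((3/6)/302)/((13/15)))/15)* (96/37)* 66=-60805888/37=-1643402.38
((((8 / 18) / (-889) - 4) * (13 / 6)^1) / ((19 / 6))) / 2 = -208052 / 152019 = -1.37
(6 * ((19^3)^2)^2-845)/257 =13279889514396121/257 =51672721845899.30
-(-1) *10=10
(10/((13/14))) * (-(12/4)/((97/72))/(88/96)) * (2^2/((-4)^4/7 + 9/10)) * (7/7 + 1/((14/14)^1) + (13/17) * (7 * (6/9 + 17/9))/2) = -15269184000/618521761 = -24.69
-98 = -98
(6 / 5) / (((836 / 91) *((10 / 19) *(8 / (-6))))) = -819 / 4400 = -0.19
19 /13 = 1.46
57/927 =19/309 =0.06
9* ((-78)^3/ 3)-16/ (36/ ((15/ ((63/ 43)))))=-269071844/ 189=-1423660.55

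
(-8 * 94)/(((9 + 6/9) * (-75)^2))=-752/54375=-0.01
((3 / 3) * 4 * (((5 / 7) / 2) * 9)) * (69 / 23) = 38.57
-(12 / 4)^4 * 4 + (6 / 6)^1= -323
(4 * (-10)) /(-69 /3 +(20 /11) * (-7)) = 440 /393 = 1.12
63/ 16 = 3.94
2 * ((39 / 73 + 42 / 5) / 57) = 0.31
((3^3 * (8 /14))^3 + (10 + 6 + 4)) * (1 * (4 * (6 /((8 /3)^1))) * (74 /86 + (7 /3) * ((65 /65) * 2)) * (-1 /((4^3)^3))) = -677299377 /966590464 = -0.70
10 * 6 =60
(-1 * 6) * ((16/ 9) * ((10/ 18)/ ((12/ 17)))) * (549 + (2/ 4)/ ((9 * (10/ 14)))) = -3360356/ 729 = -4609.54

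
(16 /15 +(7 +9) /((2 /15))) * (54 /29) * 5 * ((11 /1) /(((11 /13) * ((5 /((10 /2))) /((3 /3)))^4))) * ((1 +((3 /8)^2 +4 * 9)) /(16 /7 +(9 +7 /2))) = 36807.86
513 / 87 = 171 / 29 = 5.90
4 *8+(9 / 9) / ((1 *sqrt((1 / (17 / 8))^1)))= sqrt(34) / 4+32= 33.46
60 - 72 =-12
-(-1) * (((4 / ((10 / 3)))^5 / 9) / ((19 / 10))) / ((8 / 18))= 3888 / 11875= 0.33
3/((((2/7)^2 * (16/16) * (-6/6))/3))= -441/4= -110.25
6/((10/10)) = 6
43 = 43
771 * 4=3084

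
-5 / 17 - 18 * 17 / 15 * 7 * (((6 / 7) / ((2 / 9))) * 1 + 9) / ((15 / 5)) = -10409 / 17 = -612.29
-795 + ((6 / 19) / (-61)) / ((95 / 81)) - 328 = -123648401 / 110105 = -1123.00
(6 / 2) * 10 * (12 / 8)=45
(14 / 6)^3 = 343 / 27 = 12.70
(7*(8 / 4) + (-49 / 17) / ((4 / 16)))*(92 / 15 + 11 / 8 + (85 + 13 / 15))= 15687 / 68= 230.69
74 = 74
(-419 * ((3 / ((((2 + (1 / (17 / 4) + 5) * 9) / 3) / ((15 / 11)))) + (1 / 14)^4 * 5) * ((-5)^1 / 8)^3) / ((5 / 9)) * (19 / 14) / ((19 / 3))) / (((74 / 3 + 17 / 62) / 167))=464036067501525 / 7025822949376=66.05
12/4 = 3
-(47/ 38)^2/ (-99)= 2209/ 142956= 0.02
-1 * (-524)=524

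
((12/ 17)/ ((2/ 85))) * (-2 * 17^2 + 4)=-17220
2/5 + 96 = 482/5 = 96.40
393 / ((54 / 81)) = 1179 / 2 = 589.50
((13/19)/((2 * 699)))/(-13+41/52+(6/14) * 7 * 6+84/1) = 338/62008989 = 0.00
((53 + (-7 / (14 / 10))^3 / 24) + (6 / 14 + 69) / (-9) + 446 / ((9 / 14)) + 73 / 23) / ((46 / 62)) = 264852871 / 266616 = 993.39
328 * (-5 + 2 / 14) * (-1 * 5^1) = 55760 / 7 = 7965.71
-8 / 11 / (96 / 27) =-9 / 44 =-0.20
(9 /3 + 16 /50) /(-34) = -83 /850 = -0.10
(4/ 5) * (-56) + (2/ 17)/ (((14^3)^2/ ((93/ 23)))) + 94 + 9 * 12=1157011090833/ 7360121440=157.20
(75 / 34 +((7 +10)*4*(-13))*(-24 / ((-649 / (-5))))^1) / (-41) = -3655395 / 904706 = -4.04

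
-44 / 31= -1.42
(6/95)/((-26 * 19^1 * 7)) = -3/164255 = -0.00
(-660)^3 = -287496000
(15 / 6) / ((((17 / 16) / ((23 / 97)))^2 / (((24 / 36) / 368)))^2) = 1354240 / 66546486705609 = 0.00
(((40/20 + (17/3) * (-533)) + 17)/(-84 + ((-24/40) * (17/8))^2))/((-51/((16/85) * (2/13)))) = -92200960/4456519587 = -0.02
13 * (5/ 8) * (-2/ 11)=-65/ 44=-1.48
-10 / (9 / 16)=-160 / 9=-17.78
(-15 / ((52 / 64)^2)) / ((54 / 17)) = -10880 / 1521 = -7.15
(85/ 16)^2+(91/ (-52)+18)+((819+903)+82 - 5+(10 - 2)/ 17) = 8024841/ 4352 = 1843.94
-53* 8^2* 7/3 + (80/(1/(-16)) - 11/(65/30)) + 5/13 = -358775/39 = -9199.36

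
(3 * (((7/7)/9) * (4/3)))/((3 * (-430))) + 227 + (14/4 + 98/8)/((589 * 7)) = 3104631193/13676580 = 227.00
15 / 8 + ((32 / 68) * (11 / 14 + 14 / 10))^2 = 28743 / 9800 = 2.93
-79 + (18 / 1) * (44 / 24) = -46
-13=-13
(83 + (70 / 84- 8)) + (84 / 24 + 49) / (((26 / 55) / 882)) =3823120 / 39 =98028.72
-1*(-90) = 90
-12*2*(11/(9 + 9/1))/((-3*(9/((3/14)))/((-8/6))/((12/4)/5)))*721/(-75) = 9064/10125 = 0.90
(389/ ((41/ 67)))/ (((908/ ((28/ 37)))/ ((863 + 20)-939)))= -10216696/ 344359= -29.67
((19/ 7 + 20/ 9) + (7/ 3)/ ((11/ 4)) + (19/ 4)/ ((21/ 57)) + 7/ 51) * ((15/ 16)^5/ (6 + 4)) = 14962100625/ 10980687872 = 1.36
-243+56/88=-2666/11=-242.36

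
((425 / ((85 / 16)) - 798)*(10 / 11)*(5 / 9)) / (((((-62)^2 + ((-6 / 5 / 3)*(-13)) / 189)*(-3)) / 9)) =5654250 / 19979333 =0.28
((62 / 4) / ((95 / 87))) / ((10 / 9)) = 24273 / 1900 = 12.78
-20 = -20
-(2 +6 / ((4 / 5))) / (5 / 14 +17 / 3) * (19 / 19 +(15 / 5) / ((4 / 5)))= -7581 / 1012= -7.49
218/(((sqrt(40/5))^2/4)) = 109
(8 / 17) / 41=0.01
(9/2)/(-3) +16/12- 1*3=-19/6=-3.17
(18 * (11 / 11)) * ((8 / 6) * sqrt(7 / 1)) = 24 * sqrt(7) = 63.50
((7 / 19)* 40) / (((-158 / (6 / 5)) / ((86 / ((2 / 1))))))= -7224 / 1501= -4.81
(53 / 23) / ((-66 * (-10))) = 53 / 15180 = 0.00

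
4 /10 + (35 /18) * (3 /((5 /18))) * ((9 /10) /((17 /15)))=2903 /170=17.08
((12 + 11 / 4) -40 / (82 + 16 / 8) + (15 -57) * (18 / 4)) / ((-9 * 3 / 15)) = 73385 / 756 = 97.07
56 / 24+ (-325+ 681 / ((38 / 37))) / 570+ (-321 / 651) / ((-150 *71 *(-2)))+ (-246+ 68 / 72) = -303008515774 / 1251433575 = -242.13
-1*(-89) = 89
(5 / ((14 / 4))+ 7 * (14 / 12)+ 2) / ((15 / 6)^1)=487 / 105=4.64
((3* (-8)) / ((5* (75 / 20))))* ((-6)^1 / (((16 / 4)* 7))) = 48 / 175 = 0.27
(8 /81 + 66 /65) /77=838 /57915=0.01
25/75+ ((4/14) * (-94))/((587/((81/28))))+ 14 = 1225388/86289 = 14.20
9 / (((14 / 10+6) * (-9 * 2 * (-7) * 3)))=5 / 1554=0.00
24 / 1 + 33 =57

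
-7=-7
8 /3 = 2.67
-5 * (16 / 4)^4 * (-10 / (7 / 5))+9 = 64063 / 7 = 9151.86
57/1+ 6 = 63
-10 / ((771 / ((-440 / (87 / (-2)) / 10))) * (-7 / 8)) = 7040 / 469539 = 0.01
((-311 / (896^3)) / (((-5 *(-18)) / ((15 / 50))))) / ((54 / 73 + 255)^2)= -1657319 / 75212044636048588800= -0.00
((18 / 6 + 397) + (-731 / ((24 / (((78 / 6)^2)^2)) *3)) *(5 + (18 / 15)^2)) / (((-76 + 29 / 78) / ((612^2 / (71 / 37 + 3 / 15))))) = 741961531635129 / 170030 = 4363709531.47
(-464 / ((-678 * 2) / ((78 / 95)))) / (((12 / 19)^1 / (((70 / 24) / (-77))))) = -377 / 22374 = -0.02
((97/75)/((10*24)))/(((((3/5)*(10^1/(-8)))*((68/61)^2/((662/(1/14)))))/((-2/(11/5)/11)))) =836291029/188832600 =4.43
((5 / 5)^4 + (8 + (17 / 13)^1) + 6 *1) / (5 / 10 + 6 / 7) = 2968 / 247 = 12.02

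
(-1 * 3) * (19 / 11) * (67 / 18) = -1273 / 66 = -19.29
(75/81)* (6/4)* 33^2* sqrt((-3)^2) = 9075/2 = 4537.50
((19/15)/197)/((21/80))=304/12411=0.02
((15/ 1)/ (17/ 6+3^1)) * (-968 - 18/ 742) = -6464466/ 2597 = -2489.21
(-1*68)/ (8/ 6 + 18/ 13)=-1326/ 53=-25.02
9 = 9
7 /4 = 1.75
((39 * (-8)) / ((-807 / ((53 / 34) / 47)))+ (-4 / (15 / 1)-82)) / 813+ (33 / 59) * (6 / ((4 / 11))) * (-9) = -25720531479197 / 309287858310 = -83.16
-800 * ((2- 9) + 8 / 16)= 5200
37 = 37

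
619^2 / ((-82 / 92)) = -17625406 / 41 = -429887.95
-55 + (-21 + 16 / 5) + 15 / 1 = -289 / 5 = -57.80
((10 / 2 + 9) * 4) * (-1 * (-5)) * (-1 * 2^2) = -1120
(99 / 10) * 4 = 198 / 5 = 39.60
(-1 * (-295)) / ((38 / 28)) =4130 / 19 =217.37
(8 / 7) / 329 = 8 / 2303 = 0.00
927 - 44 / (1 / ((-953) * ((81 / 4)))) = 850050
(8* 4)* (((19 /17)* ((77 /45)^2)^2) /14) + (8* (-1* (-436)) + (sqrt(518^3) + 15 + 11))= 246489782602 /69710625 + 518* sqrt(518)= 15325.38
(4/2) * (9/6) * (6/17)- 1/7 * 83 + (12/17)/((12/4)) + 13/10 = -11023/1190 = -9.26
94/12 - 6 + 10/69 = 91/46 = 1.98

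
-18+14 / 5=-76 / 5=-15.20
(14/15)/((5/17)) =238/75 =3.17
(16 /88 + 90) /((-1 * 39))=-992 /429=-2.31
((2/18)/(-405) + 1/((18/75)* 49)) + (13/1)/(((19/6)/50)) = 1393694263/6786990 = 205.35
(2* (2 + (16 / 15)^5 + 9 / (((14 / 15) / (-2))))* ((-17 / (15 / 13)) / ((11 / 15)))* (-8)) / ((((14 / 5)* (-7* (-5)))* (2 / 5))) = -74737199212 / 573024375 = -130.43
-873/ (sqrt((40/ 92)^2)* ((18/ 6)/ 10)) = -6693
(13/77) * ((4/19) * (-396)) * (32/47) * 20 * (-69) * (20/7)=1653350400/43757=37784.82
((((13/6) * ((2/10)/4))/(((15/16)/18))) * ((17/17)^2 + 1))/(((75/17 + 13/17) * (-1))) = -221/275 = -0.80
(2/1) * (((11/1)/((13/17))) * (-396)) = -148104/13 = -11392.62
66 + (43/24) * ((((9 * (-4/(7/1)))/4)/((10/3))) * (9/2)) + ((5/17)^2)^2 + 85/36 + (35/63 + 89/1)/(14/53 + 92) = 27265659158413/411685031520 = 66.23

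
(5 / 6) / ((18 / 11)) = 55 / 108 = 0.51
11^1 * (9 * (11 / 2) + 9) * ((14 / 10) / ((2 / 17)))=153153 / 20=7657.65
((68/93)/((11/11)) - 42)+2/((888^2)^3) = -313640050194029740001/7599928261606244352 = -41.27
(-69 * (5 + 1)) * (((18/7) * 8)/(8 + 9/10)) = -596160/623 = -956.92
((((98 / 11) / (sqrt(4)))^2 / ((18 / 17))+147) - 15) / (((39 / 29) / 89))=9975.93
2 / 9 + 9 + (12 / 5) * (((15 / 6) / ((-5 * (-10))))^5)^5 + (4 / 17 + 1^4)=671088640000000000000000000000000459 / 64172851200000000000000000000000000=10.46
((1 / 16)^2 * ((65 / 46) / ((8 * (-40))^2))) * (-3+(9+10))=13 / 15073280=0.00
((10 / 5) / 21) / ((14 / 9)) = 3 / 49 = 0.06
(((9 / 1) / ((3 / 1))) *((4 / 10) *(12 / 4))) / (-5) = -18 / 25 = -0.72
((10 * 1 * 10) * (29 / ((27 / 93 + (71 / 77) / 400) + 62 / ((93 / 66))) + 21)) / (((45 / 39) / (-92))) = -21905740358320 / 126871803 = -172660.43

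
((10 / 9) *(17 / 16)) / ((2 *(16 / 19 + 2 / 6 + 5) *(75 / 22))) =323 / 11520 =0.03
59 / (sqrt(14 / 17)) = 59*sqrt(238) / 14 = 65.01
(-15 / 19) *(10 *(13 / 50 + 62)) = -9339 / 19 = -491.53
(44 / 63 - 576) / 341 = -36244 / 21483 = -1.69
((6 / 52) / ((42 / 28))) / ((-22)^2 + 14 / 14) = 1 / 6305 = 0.00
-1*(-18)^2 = -324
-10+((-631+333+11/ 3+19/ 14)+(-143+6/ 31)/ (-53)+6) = -20307205/ 69006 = -294.28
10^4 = 10000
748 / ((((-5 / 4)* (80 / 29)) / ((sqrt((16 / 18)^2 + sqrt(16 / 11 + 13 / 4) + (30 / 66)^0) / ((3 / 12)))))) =-986* sqrt(70180 + 5346* sqrt(253)) / 225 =-1726.47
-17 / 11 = -1.55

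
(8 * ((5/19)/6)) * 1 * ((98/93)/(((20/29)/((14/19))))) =39788/100719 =0.40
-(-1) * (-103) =-103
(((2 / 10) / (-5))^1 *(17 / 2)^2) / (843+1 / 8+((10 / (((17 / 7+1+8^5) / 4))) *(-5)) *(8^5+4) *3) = -662966 / 55770475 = -0.01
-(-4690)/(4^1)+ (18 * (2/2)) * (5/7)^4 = 1177.19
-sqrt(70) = -8.37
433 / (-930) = -0.47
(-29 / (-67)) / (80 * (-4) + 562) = 29 / 16214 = 0.00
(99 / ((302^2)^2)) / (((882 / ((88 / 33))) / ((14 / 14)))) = 11 / 305692733388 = 0.00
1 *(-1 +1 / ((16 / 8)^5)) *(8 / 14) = -31 / 56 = -0.55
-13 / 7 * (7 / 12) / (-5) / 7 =13 / 420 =0.03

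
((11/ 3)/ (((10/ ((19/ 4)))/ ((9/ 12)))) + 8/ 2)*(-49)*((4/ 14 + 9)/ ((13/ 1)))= -185.72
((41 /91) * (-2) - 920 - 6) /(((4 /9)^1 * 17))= -189783 /1547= -122.68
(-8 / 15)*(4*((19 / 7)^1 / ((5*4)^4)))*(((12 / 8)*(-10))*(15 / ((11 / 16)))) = 114 / 9625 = 0.01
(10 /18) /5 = 1 /9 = 0.11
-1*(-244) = 244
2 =2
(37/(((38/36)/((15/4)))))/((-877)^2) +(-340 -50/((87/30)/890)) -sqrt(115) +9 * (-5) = -13332289605975/847580158 -sqrt(115) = -15740.55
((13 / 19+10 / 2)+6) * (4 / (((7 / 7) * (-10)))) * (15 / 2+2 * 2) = -5106 / 95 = -53.75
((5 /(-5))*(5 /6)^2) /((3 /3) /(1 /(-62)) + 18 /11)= 275 /23904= 0.01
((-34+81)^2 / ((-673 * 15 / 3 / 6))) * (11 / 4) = -72897 / 6730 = -10.83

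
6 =6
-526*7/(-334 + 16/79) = 145439/13185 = 11.03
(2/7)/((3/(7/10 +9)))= 97/105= 0.92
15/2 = 7.50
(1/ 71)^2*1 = 1/ 5041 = 0.00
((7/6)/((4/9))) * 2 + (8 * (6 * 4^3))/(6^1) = 2069/4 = 517.25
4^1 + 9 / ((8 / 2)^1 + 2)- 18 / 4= 1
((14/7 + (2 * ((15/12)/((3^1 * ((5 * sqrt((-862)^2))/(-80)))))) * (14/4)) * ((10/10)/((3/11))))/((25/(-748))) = -20701648/96975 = -213.47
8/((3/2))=16/3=5.33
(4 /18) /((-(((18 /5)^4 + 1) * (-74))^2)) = -390625 /274797017535042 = -0.00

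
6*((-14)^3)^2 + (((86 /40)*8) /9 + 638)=2033003516 /45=45177855.91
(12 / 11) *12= 144 / 11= 13.09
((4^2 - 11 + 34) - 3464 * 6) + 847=-19898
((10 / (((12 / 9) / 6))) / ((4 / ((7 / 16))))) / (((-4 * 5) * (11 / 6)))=-189 / 1408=-0.13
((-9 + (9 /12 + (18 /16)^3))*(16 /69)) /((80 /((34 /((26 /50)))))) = -99025 /76544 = -1.29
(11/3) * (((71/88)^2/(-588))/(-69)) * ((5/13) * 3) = 0.00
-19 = -19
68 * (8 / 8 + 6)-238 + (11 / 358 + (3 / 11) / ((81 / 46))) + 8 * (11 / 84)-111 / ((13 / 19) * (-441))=16228101361 / 67729662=239.60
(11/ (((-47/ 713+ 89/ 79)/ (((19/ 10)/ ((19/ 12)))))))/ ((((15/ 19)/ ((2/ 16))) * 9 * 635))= 11772343/ 34143696000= 0.00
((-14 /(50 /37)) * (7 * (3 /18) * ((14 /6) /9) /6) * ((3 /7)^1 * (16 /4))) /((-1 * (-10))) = -1813 /20250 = -0.09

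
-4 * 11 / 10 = -22 / 5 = -4.40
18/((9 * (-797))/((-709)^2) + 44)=9048258/22110791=0.41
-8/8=-1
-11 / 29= -0.38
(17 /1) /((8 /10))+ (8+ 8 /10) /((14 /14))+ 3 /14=4237 /140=30.26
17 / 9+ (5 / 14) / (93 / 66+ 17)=1082 / 567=1.91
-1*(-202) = 202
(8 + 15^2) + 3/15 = 1166/5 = 233.20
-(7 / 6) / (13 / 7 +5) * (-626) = 15337 / 144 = 106.51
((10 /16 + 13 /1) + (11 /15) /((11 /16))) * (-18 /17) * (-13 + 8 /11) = 142803 /748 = 190.91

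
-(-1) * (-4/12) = -1/3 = -0.33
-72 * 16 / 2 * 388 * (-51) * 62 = 706669056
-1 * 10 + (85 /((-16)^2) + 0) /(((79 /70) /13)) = -62445 /10112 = -6.18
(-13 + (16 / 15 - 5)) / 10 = -127 / 75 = -1.69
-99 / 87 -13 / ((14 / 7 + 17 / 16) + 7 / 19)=-149027 / 30247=-4.93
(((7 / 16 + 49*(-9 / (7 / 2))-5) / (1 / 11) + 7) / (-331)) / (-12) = -22867 / 63552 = -0.36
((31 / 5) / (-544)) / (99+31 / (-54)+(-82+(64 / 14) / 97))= -0.00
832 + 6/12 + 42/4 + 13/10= 8443/10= 844.30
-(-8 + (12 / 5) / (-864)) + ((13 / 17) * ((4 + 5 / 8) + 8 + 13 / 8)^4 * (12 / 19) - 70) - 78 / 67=65120567107 / 3280320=19851.89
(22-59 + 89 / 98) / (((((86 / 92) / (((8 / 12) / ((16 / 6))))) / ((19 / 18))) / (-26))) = 264.91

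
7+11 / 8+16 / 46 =1605 / 184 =8.72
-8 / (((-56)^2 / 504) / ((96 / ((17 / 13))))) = -11232 / 119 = -94.39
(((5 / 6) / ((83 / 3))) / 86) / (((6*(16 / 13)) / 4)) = 0.00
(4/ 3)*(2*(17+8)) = 200/ 3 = 66.67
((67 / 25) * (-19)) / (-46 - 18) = 1273 / 1600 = 0.80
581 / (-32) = -581 / 32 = -18.16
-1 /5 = -0.20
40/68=10/17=0.59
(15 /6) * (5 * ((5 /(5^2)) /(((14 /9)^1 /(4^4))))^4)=14670595.81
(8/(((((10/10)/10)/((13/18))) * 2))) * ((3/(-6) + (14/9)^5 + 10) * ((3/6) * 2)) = 285685270/531441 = 537.57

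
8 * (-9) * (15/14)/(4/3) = -405/7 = -57.86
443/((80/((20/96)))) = 443/384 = 1.15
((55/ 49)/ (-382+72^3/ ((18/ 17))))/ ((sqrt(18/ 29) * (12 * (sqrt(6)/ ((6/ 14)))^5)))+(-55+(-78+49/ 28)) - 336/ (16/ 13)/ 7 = -681/ 4+11 * sqrt(87)/ 1855962858176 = -170.25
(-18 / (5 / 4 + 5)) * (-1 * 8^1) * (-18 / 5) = -10368 / 125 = -82.94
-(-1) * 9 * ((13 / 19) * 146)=17082 / 19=899.05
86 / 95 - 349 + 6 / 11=-363189 / 1045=-347.55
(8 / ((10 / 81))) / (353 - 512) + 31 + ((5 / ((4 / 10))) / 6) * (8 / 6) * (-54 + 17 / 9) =-2450458 / 21465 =-114.16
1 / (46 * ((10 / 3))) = 3 / 460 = 0.01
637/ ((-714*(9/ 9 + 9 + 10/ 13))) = -169/ 2040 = -0.08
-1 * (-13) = 13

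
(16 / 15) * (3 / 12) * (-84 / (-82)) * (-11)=-3.00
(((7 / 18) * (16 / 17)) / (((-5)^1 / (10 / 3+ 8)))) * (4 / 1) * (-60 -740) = 71680 / 27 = 2654.81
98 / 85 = 1.15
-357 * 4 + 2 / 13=-18562 / 13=-1427.85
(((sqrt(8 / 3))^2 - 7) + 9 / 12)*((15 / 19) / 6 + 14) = -7697 / 152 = -50.64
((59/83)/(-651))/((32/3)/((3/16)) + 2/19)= -3363/175535206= -0.00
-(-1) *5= 5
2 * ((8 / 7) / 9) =16 / 63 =0.25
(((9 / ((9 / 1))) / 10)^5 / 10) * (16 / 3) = 1 / 187500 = 0.00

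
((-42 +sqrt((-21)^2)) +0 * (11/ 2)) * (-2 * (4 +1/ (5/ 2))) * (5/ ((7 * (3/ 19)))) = 836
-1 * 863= -863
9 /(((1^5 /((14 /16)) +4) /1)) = 7 /4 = 1.75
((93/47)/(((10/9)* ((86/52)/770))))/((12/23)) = 6423417/4042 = 1589.17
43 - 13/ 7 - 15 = 183/ 7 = 26.14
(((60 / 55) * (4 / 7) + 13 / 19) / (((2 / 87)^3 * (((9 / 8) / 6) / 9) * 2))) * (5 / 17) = 18895743585 / 24871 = 759750.05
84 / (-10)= -42 / 5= -8.40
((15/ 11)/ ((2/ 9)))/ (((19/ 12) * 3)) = 270/ 209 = 1.29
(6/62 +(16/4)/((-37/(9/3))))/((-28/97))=25317/32116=0.79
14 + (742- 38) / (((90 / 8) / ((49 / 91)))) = 27902 / 585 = 47.70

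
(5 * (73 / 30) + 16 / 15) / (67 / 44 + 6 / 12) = 8734 / 1335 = 6.54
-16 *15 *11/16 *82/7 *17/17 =-1932.86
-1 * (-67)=67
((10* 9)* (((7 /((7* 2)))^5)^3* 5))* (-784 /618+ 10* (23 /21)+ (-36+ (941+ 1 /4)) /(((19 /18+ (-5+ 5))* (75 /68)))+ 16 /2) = 306395811 /28055552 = 10.92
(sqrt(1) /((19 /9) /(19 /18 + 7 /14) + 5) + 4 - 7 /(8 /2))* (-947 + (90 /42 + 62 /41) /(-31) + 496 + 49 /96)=-329832958391 /304063872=-1084.75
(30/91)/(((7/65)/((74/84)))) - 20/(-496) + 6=371607/42532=8.74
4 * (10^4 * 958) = 38320000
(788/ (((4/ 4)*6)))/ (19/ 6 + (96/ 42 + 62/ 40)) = 55160/ 2941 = 18.76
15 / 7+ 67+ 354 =2962 / 7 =423.14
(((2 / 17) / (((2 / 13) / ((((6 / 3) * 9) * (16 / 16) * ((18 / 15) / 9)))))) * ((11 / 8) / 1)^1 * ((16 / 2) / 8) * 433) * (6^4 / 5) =120370536 / 425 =283224.79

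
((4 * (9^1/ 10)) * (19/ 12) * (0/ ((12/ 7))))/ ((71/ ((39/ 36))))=0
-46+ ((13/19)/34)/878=-26090635/567188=-46.00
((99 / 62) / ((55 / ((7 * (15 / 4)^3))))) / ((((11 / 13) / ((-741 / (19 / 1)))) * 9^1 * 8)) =-2395575 / 349184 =-6.86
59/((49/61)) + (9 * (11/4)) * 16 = 23003/49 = 469.45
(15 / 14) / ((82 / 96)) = 360 / 287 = 1.25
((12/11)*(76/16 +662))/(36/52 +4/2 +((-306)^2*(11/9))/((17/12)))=104013/11552497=0.01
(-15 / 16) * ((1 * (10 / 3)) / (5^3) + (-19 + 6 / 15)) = 1393 / 80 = 17.41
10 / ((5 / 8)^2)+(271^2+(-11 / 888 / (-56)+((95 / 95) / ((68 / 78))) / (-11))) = 3415874686093 / 46495680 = 73466.50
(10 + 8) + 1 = 19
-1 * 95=-95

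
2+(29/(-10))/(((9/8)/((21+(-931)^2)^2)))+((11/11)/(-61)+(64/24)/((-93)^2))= -15326826266265736217/7913835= -1936712891570.99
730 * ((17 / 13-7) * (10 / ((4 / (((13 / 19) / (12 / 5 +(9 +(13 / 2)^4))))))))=-10804000 / 2730623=-3.96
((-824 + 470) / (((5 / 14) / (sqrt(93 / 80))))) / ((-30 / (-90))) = -3717* sqrt(465) / 25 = -3206.11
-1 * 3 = -3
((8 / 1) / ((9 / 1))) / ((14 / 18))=8 / 7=1.14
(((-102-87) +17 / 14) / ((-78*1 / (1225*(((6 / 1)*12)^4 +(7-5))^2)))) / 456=83067029367050188075 / 17784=4670885591939394.29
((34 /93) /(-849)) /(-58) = 0.00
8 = 8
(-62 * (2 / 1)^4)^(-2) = 1 / 984064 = 0.00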